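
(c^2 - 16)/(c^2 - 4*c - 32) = (c - 4)/(c - 8)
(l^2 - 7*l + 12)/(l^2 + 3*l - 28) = (l - 3)/(l + 7)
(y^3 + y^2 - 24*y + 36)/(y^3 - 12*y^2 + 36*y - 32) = (y^2 + 3*y - 18)/(y^2 - 10*y + 16)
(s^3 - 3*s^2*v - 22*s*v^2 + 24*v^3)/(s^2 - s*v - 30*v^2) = (s^2 + 3*s*v - 4*v^2)/(s + 5*v)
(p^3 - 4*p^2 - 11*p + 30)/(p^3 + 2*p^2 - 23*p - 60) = (p - 2)/(p + 4)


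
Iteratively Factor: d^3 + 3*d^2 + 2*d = (d + 2)*(d^2 + d) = (d + 1)*(d + 2)*(d)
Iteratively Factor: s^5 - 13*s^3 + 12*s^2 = (s)*(s^4 - 13*s^2 + 12*s) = s*(s - 3)*(s^3 + 3*s^2 - 4*s) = s*(s - 3)*(s - 1)*(s^2 + 4*s) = s^2*(s - 3)*(s - 1)*(s + 4)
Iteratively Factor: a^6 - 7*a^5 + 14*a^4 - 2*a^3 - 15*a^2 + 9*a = (a - 1)*(a^5 - 6*a^4 + 8*a^3 + 6*a^2 - 9*a) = (a - 1)^2*(a^4 - 5*a^3 + 3*a^2 + 9*a) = a*(a - 1)^2*(a^3 - 5*a^2 + 3*a + 9) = a*(a - 3)*(a - 1)^2*(a^2 - 2*a - 3) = a*(a - 3)^2*(a - 1)^2*(a + 1)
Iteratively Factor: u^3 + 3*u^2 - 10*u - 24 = (u + 2)*(u^2 + u - 12) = (u - 3)*(u + 2)*(u + 4)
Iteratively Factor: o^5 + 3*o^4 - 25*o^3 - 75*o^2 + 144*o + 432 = (o + 3)*(o^4 - 25*o^2 + 144) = (o - 4)*(o + 3)*(o^3 + 4*o^2 - 9*o - 36) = (o - 4)*(o - 3)*(o + 3)*(o^2 + 7*o + 12) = (o - 4)*(o - 3)*(o + 3)*(o + 4)*(o + 3)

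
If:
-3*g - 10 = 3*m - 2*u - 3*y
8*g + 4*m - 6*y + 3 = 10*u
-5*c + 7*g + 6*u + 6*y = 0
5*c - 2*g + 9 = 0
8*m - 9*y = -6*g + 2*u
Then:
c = 501/275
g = 498/55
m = -266/11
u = 907/110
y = -951/55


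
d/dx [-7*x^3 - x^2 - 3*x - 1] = -21*x^2 - 2*x - 3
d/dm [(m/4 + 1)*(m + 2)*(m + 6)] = 3*m^2/4 + 6*m + 11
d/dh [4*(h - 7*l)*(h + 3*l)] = 8*h - 16*l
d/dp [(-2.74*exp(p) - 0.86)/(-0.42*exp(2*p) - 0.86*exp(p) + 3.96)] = (-(0.84*exp(p) + 0.86)*(2.74*exp(p) + 0.86) + 1.1508*exp(2*p) + 2.3564*exp(p) - 10.8504)*exp(p)/(0.42*exp(2*p) + 0.86*exp(p) - 3.96)^2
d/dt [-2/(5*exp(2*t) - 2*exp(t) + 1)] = (20*exp(t) - 4)*exp(t)/(5*exp(2*t) - 2*exp(t) + 1)^2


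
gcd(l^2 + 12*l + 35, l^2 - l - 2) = 1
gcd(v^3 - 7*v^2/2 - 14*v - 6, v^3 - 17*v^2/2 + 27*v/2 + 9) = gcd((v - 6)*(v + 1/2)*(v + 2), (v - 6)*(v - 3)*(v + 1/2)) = v^2 - 11*v/2 - 3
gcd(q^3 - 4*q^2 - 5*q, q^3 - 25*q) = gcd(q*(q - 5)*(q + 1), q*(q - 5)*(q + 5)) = q^2 - 5*q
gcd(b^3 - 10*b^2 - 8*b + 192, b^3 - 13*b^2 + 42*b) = b - 6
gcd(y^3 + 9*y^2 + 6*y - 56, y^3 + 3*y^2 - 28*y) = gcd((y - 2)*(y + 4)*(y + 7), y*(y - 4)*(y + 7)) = y + 7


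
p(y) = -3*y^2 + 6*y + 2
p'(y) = 6 - 6*y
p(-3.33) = -51.25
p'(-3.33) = 25.98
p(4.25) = -26.69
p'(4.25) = -19.50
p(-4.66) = -91.11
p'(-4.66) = 33.96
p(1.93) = 2.41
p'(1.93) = -5.58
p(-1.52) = -14.05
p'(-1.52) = 15.12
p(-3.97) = -69.10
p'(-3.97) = 29.82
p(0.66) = 4.65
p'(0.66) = 2.04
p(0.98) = 5.00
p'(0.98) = 0.12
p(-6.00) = -142.00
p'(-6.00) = 42.00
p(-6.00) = -142.00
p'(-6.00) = 42.00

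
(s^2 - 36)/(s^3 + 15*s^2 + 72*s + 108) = (s - 6)/(s^2 + 9*s + 18)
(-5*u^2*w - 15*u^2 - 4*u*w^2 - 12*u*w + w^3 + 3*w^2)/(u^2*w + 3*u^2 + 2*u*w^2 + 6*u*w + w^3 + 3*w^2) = (-5*u + w)/(u + w)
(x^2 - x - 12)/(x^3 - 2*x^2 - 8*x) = (x + 3)/(x*(x + 2))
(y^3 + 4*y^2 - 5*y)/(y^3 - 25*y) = (y - 1)/(y - 5)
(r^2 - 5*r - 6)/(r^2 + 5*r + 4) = (r - 6)/(r + 4)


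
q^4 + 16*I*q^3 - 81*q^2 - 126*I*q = q*(q + 3*I)*(q + 6*I)*(q + 7*I)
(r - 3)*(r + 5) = r^2 + 2*r - 15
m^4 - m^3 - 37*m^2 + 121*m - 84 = (m - 4)*(m - 3)*(m - 1)*(m + 7)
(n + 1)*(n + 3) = n^2 + 4*n + 3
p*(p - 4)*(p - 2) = p^3 - 6*p^2 + 8*p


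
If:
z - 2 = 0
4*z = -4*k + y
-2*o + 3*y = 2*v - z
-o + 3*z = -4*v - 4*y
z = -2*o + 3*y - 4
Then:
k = -9/2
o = -18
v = 4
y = -10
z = 2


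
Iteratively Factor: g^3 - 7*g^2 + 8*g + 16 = (g + 1)*(g^2 - 8*g + 16) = (g - 4)*(g + 1)*(g - 4)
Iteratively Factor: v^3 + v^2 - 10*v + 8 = (v + 4)*(v^2 - 3*v + 2) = (v - 2)*(v + 4)*(v - 1)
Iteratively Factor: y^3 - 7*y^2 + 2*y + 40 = (y - 5)*(y^2 - 2*y - 8) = (y - 5)*(y - 4)*(y + 2)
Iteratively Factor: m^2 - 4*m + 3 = (m - 3)*(m - 1)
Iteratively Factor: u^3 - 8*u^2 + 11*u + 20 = (u - 5)*(u^2 - 3*u - 4) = (u - 5)*(u + 1)*(u - 4)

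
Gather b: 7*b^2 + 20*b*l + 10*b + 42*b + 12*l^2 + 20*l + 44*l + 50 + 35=7*b^2 + b*(20*l + 52) + 12*l^2 + 64*l + 85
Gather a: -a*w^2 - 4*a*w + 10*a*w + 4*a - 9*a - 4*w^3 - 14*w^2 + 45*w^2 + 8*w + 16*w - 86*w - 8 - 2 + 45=a*(-w^2 + 6*w - 5) - 4*w^3 + 31*w^2 - 62*w + 35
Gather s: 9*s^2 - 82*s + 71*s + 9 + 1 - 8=9*s^2 - 11*s + 2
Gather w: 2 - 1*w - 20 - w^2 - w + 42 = -w^2 - 2*w + 24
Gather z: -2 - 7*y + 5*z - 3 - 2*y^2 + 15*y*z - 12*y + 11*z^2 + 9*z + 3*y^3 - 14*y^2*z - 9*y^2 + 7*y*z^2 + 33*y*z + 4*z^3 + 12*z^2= 3*y^3 - 11*y^2 - 19*y + 4*z^3 + z^2*(7*y + 23) + z*(-14*y^2 + 48*y + 14) - 5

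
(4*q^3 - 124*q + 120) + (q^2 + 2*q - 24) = 4*q^3 + q^2 - 122*q + 96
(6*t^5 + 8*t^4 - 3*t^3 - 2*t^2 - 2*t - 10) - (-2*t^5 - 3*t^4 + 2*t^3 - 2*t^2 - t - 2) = 8*t^5 + 11*t^4 - 5*t^3 - t - 8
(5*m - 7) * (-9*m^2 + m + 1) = -45*m^3 + 68*m^2 - 2*m - 7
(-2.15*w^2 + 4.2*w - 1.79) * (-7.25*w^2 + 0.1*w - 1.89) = 15.5875*w^4 - 30.665*w^3 + 17.461*w^2 - 8.117*w + 3.3831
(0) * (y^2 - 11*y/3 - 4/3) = 0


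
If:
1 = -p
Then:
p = -1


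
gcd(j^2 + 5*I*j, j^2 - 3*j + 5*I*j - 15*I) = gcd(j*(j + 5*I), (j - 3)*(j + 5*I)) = j + 5*I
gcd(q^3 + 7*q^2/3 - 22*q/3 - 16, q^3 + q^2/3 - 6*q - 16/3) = q^2 - 2*q/3 - 16/3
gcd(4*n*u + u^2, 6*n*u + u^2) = u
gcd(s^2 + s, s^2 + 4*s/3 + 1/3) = s + 1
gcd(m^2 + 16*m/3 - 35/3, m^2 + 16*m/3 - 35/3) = m^2 + 16*m/3 - 35/3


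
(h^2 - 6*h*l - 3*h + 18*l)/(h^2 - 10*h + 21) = (h - 6*l)/(h - 7)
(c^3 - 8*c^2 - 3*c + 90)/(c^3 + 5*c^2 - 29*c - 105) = (c - 6)/(c + 7)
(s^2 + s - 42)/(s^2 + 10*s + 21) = (s - 6)/(s + 3)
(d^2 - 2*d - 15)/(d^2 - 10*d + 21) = (d^2 - 2*d - 15)/(d^2 - 10*d + 21)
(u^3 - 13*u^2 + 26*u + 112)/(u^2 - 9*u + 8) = (u^2 - 5*u - 14)/(u - 1)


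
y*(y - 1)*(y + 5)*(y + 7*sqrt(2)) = y^4 + 4*y^3 + 7*sqrt(2)*y^3 - 5*y^2 + 28*sqrt(2)*y^2 - 35*sqrt(2)*y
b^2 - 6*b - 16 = (b - 8)*(b + 2)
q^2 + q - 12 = (q - 3)*(q + 4)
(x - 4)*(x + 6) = x^2 + 2*x - 24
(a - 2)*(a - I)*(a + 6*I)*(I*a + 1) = I*a^4 - 4*a^3 - 2*I*a^3 + 8*a^2 + 11*I*a^2 + 6*a - 22*I*a - 12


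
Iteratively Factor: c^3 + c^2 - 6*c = (c + 3)*(c^2 - 2*c) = (c - 2)*(c + 3)*(c)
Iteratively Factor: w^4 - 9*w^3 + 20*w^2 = (w - 5)*(w^3 - 4*w^2) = w*(w - 5)*(w^2 - 4*w) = w^2*(w - 5)*(w - 4)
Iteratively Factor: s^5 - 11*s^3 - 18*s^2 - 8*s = (s)*(s^4 - 11*s^2 - 18*s - 8) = s*(s + 2)*(s^3 - 2*s^2 - 7*s - 4) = s*(s - 4)*(s + 2)*(s^2 + 2*s + 1) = s*(s - 4)*(s + 1)*(s + 2)*(s + 1)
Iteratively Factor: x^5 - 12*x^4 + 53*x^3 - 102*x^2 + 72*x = (x - 2)*(x^4 - 10*x^3 + 33*x^2 - 36*x) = (x - 3)*(x - 2)*(x^3 - 7*x^2 + 12*x) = x*(x - 3)*(x - 2)*(x^2 - 7*x + 12) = x*(x - 3)^2*(x - 2)*(x - 4)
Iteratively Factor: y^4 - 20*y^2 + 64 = (y - 4)*(y^3 + 4*y^2 - 4*y - 16) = (y - 4)*(y + 4)*(y^2 - 4) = (y - 4)*(y - 2)*(y + 4)*(y + 2)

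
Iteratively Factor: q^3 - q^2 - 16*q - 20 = (q - 5)*(q^2 + 4*q + 4) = (q - 5)*(q + 2)*(q + 2)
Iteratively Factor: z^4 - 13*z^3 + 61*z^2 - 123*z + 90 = (z - 2)*(z^3 - 11*z^2 + 39*z - 45) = (z - 5)*(z - 2)*(z^2 - 6*z + 9) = (z - 5)*(z - 3)*(z - 2)*(z - 3)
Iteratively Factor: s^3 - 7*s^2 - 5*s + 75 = (s - 5)*(s^2 - 2*s - 15) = (s - 5)^2*(s + 3)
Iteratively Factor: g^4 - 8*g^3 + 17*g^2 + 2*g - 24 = (g - 3)*(g^3 - 5*g^2 + 2*g + 8) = (g - 4)*(g - 3)*(g^2 - g - 2) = (g - 4)*(g - 3)*(g - 2)*(g + 1)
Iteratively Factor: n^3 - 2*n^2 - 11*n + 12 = (n - 4)*(n^2 + 2*n - 3) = (n - 4)*(n + 3)*(n - 1)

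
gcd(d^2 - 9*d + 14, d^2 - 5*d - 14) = d - 7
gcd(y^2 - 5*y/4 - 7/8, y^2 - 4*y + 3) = 1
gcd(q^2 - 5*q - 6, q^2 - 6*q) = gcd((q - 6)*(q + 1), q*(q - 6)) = q - 6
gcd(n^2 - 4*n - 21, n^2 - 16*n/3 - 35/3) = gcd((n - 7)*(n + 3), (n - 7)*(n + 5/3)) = n - 7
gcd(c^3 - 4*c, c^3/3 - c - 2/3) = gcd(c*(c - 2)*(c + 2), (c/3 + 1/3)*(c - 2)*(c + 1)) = c - 2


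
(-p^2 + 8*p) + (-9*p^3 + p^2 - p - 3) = -9*p^3 + 7*p - 3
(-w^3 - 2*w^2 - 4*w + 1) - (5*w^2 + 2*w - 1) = -w^3 - 7*w^2 - 6*w + 2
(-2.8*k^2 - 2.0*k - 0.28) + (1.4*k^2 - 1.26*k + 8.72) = -1.4*k^2 - 3.26*k + 8.44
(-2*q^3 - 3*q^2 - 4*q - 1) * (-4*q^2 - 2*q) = 8*q^5 + 16*q^4 + 22*q^3 + 12*q^2 + 2*q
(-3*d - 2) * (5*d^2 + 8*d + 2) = -15*d^3 - 34*d^2 - 22*d - 4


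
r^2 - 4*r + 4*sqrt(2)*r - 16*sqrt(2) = (r - 4)*(r + 4*sqrt(2))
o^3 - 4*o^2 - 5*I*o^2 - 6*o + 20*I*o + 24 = (o - 4)*(o - 3*I)*(o - 2*I)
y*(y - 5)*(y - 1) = y^3 - 6*y^2 + 5*y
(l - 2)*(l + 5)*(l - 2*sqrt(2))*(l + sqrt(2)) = l^4 - sqrt(2)*l^3 + 3*l^3 - 14*l^2 - 3*sqrt(2)*l^2 - 12*l + 10*sqrt(2)*l + 40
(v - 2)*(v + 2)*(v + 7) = v^3 + 7*v^2 - 4*v - 28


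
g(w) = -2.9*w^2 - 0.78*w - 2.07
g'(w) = -5.8*w - 0.78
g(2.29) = -19.06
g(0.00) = -2.07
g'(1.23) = -7.91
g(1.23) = -7.42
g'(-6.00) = 34.02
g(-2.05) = -12.66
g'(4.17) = -24.97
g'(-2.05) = 11.11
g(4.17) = -55.75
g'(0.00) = -0.78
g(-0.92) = -3.81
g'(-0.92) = 4.56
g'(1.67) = -10.47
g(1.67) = -11.46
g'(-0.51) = 2.18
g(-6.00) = -101.79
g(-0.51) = -2.43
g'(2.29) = -14.06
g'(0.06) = -1.13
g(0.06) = -2.13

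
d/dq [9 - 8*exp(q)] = -8*exp(q)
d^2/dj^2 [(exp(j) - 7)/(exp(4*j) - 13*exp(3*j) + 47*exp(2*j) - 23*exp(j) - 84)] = (9*exp(5*j) - 66*exp(4*j) + 154*exp(3*j) - 198*exp(2*j) + 313*exp(j) - 60)*exp(j)/(exp(9*j) - 18*exp(8*j) + 123*exp(7*j) - 360*exp(6*j) + 183*exp(5*j) + 1206*exp(4*j) - 1603*exp(3*j) - 1692*exp(2*j) + 2160*exp(j) + 1728)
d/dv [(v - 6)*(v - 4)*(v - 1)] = 3*v^2 - 22*v + 34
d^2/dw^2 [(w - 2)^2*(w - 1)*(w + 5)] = 12*w^2 - 34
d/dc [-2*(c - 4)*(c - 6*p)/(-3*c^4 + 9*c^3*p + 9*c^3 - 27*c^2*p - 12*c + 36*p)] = 2*(-(c - 4)*(c - 6*p)*(4*c^3 - 9*c^2*p - 9*c^2 + 18*c*p + 4) + 2*(c - 3*p - 2)*(c^4 - 3*c^3*p - 3*c^3 + 9*c^2*p + 4*c - 12*p))/(3*(c^4 - 3*c^3*p - 3*c^3 + 9*c^2*p + 4*c - 12*p)^2)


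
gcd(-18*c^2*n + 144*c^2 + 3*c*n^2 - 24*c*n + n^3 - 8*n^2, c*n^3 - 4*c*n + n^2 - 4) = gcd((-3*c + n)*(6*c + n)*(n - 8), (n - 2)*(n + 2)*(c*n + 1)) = 1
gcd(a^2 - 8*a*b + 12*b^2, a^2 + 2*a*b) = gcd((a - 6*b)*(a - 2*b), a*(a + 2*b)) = 1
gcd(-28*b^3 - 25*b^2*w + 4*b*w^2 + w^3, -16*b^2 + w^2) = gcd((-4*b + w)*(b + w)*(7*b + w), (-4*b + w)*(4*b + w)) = -4*b + w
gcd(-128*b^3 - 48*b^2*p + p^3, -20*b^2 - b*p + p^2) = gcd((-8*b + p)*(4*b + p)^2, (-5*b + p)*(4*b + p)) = 4*b + p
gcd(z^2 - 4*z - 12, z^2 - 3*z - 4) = 1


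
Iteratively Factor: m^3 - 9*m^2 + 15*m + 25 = (m - 5)*(m^2 - 4*m - 5) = (m - 5)*(m + 1)*(m - 5)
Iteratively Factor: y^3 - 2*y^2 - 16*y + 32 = (y - 4)*(y^2 + 2*y - 8) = (y - 4)*(y + 4)*(y - 2)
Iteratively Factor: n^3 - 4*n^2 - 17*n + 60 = (n - 3)*(n^2 - n - 20) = (n - 3)*(n + 4)*(n - 5)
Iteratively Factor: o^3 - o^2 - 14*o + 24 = (o - 3)*(o^2 + 2*o - 8) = (o - 3)*(o + 4)*(o - 2)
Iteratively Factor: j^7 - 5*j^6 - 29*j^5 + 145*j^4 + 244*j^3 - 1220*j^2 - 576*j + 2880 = (j + 2)*(j^6 - 7*j^5 - 15*j^4 + 175*j^3 - 106*j^2 - 1008*j + 1440) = (j - 3)*(j + 2)*(j^5 - 4*j^4 - 27*j^3 + 94*j^2 + 176*j - 480) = (j - 3)*(j + 2)*(j + 3)*(j^4 - 7*j^3 - 6*j^2 + 112*j - 160) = (j - 5)*(j - 3)*(j + 2)*(j + 3)*(j^3 - 2*j^2 - 16*j + 32) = (j - 5)*(j - 4)*(j - 3)*(j + 2)*(j + 3)*(j^2 + 2*j - 8) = (j - 5)*(j - 4)*(j - 3)*(j - 2)*(j + 2)*(j + 3)*(j + 4)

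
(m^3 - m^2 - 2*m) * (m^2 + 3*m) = m^5 + 2*m^4 - 5*m^3 - 6*m^2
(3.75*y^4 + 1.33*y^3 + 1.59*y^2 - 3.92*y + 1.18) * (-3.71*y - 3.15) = -13.9125*y^5 - 16.7468*y^4 - 10.0884*y^3 + 9.5347*y^2 + 7.9702*y - 3.717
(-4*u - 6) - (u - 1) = -5*u - 5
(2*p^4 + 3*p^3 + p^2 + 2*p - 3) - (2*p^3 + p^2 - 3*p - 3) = 2*p^4 + p^3 + 5*p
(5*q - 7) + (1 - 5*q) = -6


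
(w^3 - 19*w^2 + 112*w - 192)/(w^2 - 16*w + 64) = w - 3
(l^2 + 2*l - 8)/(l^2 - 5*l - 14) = (-l^2 - 2*l + 8)/(-l^2 + 5*l + 14)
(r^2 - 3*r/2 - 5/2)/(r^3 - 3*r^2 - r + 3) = (r - 5/2)/(r^2 - 4*r + 3)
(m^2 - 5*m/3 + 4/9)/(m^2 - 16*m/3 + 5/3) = (m - 4/3)/(m - 5)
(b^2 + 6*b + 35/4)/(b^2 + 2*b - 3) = (b^2 + 6*b + 35/4)/(b^2 + 2*b - 3)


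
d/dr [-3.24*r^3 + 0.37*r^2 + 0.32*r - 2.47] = -9.72*r^2 + 0.74*r + 0.32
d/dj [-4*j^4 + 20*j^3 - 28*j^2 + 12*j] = -16*j^3 + 60*j^2 - 56*j + 12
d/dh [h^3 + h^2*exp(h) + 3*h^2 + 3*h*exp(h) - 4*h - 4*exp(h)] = h^2*exp(h) + 3*h^2 + 5*h*exp(h) + 6*h - exp(h) - 4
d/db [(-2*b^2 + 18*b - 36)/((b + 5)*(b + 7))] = 2*(-21*b^2 - 34*b + 531)/(b^4 + 24*b^3 + 214*b^2 + 840*b + 1225)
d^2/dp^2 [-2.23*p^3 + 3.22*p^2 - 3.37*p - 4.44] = 6.44 - 13.38*p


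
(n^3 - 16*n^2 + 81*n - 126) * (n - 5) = n^4 - 21*n^3 + 161*n^2 - 531*n + 630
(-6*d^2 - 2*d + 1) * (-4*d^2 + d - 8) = 24*d^4 + 2*d^3 + 42*d^2 + 17*d - 8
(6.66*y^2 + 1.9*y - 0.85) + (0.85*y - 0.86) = 6.66*y^2 + 2.75*y - 1.71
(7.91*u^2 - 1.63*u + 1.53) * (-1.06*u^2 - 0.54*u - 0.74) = -8.3846*u^4 - 2.5436*u^3 - 6.595*u^2 + 0.38*u - 1.1322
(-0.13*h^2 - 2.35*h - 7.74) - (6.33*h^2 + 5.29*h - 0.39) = -6.46*h^2 - 7.64*h - 7.35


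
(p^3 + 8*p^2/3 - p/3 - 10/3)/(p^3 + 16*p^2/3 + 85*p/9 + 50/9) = 3*(p - 1)/(3*p + 5)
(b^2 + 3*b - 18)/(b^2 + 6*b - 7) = (b^2 + 3*b - 18)/(b^2 + 6*b - 7)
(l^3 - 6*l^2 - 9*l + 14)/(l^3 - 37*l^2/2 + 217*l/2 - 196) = 2*(l^2 + l - 2)/(2*l^2 - 23*l + 56)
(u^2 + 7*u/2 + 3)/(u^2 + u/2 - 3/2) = (u + 2)/(u - 1)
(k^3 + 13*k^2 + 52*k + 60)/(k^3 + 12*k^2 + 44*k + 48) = (k + 5)/(k + 4)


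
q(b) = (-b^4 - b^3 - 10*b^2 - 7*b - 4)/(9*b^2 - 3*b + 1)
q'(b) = (3 - 18*b)*(-b^4 - b^3 - 10*b^2 - 7*b - 4)/(9*b^2 - 3*b + 1)^2 + (-4*b^3 - 3*b^2 - 20*b - 7)/(9*b^2 - 3*b + 1)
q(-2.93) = -1.35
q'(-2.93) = 0.59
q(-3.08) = -1.44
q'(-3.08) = 0.61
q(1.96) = -2.64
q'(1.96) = -0.09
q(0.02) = -4.39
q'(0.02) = -20.13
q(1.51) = -2.71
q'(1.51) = 0.45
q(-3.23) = -1.54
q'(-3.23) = 0.64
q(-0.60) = -0.55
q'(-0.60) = -0.46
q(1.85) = -2.64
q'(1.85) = 0.01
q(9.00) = -11.62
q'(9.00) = -2.13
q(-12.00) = -15.28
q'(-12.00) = 2.53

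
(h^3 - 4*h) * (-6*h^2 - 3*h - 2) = -6*h^5 - 3*h^4 + 22*h^3 + 12*h^2 + 8*h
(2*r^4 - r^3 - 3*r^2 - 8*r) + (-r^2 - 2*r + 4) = 2*r^4 - r^3 - 4*r^2 - 10*r + 4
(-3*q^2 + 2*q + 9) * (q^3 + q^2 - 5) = -3*q^5 - q^4 + 11*q^3 + 24*q^2 - 10*q - 45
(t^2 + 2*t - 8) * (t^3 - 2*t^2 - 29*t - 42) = t^5 - 41*t^3 - 84*t^2 + 148*t + 336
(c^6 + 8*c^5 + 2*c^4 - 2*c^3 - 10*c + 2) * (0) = 0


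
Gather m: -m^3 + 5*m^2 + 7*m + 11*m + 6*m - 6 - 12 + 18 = -m^3 + 5*m^2 + 24*m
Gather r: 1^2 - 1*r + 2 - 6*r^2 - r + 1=-6*r^2 - 2*r + 4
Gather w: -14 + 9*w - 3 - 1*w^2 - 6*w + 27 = -w^2 + 3*w + 10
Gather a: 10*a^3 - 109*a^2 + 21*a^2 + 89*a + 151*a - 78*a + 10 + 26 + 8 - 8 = 10*a^3 - 88*a^2 + 162*a + 36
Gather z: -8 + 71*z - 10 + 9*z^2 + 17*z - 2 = 9*z^2 + 88*z - 20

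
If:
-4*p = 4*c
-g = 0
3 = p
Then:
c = -3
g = 0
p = 3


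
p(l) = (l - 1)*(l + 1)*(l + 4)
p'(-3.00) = 2.00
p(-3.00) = 8.00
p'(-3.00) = 2.00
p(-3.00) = 8.00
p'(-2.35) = -3.23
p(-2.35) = 7.46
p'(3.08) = 52.10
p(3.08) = 60.08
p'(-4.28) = 19.72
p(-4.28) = -4.85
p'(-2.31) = -3.47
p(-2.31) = 7.33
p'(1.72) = 21.64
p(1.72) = 11.20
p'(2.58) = 39.61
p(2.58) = 37.22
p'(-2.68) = -0.89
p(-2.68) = 8.16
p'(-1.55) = -6.19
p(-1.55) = 3.44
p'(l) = (l - 1)*(l + 1) + (l - 1)*(l + 4) + (l + 1)*(l + 4)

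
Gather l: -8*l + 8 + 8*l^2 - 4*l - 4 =8*l^2 - 12*l + 4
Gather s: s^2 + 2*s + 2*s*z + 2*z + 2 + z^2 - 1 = s^2 + s*(2*z + 2) + z^2 + 2*z + 1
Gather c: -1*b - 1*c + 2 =-b - c + 2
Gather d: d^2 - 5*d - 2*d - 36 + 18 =d^2 - 7*d - 18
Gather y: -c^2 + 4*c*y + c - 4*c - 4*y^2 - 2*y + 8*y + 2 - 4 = -c^2 - 3*c - 4*y^2 + y*(4*c + 6) - 2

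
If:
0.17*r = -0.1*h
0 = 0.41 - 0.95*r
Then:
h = -0.73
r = 0.43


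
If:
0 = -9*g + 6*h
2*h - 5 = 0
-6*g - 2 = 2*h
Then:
No Solution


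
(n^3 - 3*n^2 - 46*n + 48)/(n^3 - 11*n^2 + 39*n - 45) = (n^3 - 3*n^2 - 46*n + 48)/(n^3 - 11*n^2 + 39*n - 45)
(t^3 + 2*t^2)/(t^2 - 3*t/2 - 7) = 2*t^2/(2*t - 7)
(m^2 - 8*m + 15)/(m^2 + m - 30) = (m - 3)/(m + 6)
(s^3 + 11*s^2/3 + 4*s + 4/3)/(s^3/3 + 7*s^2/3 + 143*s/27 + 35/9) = 9*(3*s^3 + 11*s^2 + 12*s + 4)/(9*s^3 + 63*s^2 + 143*s + 105)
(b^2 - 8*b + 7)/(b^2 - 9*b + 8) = (b - 7)/(b - 8)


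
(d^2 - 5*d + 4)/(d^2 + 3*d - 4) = (d - 4)/(d + 4)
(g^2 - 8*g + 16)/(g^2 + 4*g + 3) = (g^2 - 8*g + 16)/(g^2 + 4*g + 3)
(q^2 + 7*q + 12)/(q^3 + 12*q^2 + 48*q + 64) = (q + 3)/(q^2 + 8*q + 16)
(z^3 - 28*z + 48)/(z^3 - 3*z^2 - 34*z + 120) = (z - 2)/(z - 5)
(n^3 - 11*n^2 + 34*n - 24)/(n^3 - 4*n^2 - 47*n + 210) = (n^2 - 5*n + 4)/(n^2 + 2*n - 35)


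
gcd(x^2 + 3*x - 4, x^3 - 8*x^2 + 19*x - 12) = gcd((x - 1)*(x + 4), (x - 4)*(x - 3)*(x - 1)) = x - 1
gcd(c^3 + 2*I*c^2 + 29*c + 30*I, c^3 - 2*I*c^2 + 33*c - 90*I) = c^2 + I*c + 30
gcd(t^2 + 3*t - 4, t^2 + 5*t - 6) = t - 1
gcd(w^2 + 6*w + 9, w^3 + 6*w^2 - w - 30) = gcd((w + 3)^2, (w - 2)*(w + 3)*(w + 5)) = w + 3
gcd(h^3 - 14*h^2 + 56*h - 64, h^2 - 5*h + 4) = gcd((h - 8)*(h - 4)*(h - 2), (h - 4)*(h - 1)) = h - 4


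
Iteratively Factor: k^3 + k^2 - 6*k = (k - 2)*(k^2 + 3*k) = k*(k - 2)*(k + 3)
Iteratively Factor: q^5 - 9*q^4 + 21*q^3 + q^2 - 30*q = (q - 2)*(q^4 - 7*q^3 + 7*q^2 + 15*q) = q*(q - 2)*(q^3 - 7*q^2 + 7*q + 15) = q*(q - 2)*(q + 1)*(q^2 - 8*q + 15) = q*(q - 5)*(q - 2)*(q + 1)*(q - 3)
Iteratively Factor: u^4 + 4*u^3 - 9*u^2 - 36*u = (u + 3)*(u^3 + u^2 - 12*u) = u*(u + 3)*(u^2 + u - 12) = u*(u - 3)*(u + 3)*(u + 4)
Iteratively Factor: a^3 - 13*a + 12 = (a - 1)*(a^2 + a - 12) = (a - 3)*(a - 1)*(a + 4)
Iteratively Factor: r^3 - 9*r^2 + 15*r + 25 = (r - 5)*(r^2 - 4*r - 5) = (r - 5)^2*(r + 1)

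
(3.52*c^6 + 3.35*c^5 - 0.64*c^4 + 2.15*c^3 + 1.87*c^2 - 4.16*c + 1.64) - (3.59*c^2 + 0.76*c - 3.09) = 3.52*c^6 + 3.35*c^5 - 0.64*c^4 + 2.15*c^3 - 1.72*c^2 - 4.92*c + 4.73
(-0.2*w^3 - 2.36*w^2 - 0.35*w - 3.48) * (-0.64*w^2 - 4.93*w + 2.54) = 0.128*w^5 + 2.4964*w^4 + 11.3508*w^3 - 2.0417*w^2 + 16.2674*w - 8.8392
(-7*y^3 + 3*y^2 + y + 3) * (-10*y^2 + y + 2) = 70*y^5 - 37*y^4 - 21*y^3 - 23*y^2 + 5*y + 6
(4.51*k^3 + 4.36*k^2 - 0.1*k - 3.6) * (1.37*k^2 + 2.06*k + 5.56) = 6.1787*k^5 + 15.2638*k^4 + 33.9202*k^3 + 19.1036*k^2 - 7.972*k - 20.016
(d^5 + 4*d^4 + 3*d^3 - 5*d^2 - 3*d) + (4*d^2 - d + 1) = d^5 + 4*d^4 + 3*d^3 - d^2 - 4*d + 1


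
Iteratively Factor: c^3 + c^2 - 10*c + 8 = (c - 2)*(c^2 + 3*c - 4) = (c - 2)*(c + 4)*(c - 1)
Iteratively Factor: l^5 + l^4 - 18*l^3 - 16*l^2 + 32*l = (l - 4)*(l^4 + 5*l^3 + 2*l^2 - 8*l) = (l - 4)*(l + 2)*(l^3 + 3*l^2 - 4*l) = (l - 4)*(l - 1)*(l + 2)*(l^2 + 4*l) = l*(l - 4)*(l - 1)*(l + 2)*(l + 4)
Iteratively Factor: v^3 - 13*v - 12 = (v - 4)*(v^2 + 4*v + 3) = (v - 4)*(v + 3)*(v + 1)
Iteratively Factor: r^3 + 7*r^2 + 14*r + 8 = (r + 2)*(r^2 + 5*r + 4) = (r + 2)*(r + 4)*(r + 1)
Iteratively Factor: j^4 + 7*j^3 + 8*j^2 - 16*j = (j - 1)*(j^3 + 8*j^2 + 16*j) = j*(j - 1)*(j^2 + 8*j + 16) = j*(j - 1)*(j + 4)*(j + 4)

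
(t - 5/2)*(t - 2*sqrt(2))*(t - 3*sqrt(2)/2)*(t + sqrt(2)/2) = t^4 - 3*sqrt(2)*t^3 - 5*t^3/2 + 5*t^2/2 + 15*sqrt(2)*t^2/2 - 25*t/4 + 3*sqrt(2)*t - 15*sqrt(2)/2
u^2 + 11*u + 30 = (u + 5)*(u + 6)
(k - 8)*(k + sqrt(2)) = k^2 - 8*k + sqrt(2)*k - 8*sqrt(2)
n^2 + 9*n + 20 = (n + 4)*(n + 5)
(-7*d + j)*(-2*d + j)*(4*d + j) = 56*d^3 - 22*d^2*j - 5*d*j^2 + j^3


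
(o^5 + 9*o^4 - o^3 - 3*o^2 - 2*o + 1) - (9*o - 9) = o^5 + 9*o^4 - o^3 - 3*o^2 - 11*o + 10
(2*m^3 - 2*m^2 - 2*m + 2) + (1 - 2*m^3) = -2*m^2 - 2*m + 3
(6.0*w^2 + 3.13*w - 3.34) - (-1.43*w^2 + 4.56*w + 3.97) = 7.43*w^2 - 1.43*w - 7.31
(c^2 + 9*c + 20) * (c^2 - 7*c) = c^4 + 2*c^3 - 43*c^2 - 140*c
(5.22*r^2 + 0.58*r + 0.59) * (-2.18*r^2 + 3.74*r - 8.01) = -11.3796*r^4 + 18.2584*r^3 - 40.9292*r^2 - 2.4392*r - 4.7259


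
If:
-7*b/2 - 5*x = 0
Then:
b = -10*x/7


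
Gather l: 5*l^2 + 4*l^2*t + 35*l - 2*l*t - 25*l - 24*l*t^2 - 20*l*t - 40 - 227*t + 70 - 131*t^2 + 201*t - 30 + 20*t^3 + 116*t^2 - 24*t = l^2*(4*t + 5) + l*(-24*t^2 - 22*t + 10) + 20*t^3 - 15*t^2 - 50*t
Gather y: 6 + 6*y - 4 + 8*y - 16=14*y - 14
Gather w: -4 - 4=-8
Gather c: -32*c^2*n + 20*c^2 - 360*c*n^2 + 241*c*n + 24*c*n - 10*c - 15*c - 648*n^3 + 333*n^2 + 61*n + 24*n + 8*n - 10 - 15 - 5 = c^2*(20 - 32*n) + c*(-360*n^2 + 265*n - 25) - 648*n^3 + 333*n^2 + 93*n - 30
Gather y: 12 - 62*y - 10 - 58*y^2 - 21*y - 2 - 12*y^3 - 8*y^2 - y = -12*y^3 - 66*y^2 - 84*y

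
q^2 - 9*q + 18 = (q - 6)*(q - 3)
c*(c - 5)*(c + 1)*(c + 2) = c^4 - 2*c^3 - 13*c^2 - 10*c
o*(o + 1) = o^2 + o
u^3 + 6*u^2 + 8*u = u*(u + 2)*(u + 4)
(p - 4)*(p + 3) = p^2 - p - 12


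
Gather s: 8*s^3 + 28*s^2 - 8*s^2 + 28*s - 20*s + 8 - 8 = 8*s^3 + 20*s^2 + 8*s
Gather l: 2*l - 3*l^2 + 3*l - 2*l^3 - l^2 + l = -2*l^3 - 4*l^2 + 6*l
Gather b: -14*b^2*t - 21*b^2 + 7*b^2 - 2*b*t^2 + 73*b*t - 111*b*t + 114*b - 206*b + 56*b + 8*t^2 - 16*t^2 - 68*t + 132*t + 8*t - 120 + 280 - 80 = b^2*(-14*t - 14) + b*(-2*t^2 - 38*t - 36) - 8*t^2 + 72*t + 80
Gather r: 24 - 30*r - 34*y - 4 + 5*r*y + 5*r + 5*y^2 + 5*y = r*(5*y - 25) + 5*y^2 - 29*y + 20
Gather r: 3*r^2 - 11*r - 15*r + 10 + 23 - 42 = 3*r^2 - 26*r - 9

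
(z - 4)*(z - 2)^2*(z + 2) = z^4 - 6*z^3 + 4*z^2 + 24*z - 32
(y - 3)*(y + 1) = y^2 - 2*y - 3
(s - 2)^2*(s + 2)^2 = s^4 - 8*s^2 + 16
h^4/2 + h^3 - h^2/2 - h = h*(h/2 + 1)*(h - 1)*(h + 1)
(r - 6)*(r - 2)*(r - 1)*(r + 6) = r^4 - 3*r^3 - 34*r^2 + 108*r - 72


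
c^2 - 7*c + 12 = (c - 4)*(c - 3)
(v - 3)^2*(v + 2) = v^3 - 4*v^2 - 3*v + 18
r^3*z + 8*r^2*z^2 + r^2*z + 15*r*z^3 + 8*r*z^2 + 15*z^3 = (r + 3*z)*(r + 5*z)*(r*z + z)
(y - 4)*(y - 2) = y^2 - 6*y + 8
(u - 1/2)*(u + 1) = u^2 + u/2 - 1/2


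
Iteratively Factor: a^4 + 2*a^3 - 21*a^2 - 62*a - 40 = (a + 2)*(a^3 - 21*a - 20) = (a - 5)*(a + 2)*(a^2 + 5*a + 4) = (a - 5)*(a + 1)*(a + 2)*(a + 4)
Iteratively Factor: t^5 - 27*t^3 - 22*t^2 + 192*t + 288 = (t + 2)*(t^4 - 2*t^3 - 23*t^2 + 24*t + 144) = (t - 4)*(t + 2)*(t^3 + 2*t^2 - 15*t - 36) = (t - 4)*(t + 2)*(t + 3)*(t^2 - t - 12) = (t - 4)*(t + 2)*(t + 3)^2*(t - 4)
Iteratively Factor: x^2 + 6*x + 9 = (x + 3)*(x + 3)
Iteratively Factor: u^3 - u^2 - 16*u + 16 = (u - 1)*(u^2 - 16) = (u - 1)*(u + 4)*(u - 4)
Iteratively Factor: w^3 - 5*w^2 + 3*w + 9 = (w - 3)*(w^2 - 2*w - 3) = (w - 3)^2*(w + 1)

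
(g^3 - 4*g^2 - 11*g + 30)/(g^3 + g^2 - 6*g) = (g - 5)/g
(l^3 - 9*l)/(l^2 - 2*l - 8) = l*(9 - l^2)/(-l^2 + 2*l + 8)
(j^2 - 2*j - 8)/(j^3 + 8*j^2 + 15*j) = (j^2 - 2*j - 8)/(j*(j^2 + 8*j + 15))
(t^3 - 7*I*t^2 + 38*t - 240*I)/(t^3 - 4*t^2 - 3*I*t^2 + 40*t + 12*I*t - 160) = (t^2 + I*t + 30)/(t^2 + t*(-4 + 5*I) - 20*I)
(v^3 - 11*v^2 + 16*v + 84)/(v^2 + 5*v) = (v^3 - 11*v^2 + 16*v + 84)/(v*(v + 5))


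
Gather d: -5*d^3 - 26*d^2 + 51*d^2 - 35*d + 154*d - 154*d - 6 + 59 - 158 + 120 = -5*d^3 + 25*d^2 - 35*d + 15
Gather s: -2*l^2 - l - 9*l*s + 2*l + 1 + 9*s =-2*l^2 + l + s*(9 - 9*l) + 1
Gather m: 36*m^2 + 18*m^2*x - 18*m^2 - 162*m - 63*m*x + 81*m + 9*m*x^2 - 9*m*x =m^2*(18*x + 18) + m*(9*x^2 - 72*x - 81)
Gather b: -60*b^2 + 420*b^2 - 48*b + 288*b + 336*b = 360*b^2 + 576*b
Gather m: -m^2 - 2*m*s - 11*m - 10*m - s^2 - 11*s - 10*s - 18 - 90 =-m^2 + m*(-2*s - 21) - s^2 - 21*s - 108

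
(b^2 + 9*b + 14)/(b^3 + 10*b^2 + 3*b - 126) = (b + 2)/(b^2 + 3*b - 18)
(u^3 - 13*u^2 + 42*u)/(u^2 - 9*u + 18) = u*(u - 7)/(u - 3)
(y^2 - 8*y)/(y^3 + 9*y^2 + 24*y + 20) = y*(y - 8)/(y^3 + 9*y^2 + 24*y + 20)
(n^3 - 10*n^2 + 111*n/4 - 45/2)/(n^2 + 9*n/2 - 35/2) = (n^2 - 15*n/2 + 9)/(n + 7)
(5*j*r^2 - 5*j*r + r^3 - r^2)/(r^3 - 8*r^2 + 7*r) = (5*j + r)/(r - 7)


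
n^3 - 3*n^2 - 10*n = n*(n - 5)*(n + 2)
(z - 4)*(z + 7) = z^2 + 3*z - 28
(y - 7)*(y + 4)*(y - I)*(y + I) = y^4 - 3*y^3 - 27*y^2 - 3*y - 28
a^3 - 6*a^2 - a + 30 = (a - 5)*(a - 3)*(a + 2)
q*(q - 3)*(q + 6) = q^3 + 3*q^2 - 18*q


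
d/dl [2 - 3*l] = -3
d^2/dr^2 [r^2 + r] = 2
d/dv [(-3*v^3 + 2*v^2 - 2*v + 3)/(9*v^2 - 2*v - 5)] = (-27*v^4 + 12*v^3 + 59*v^2 - 74*v + 16)/(81*v^4 - 36*v^3 - 86*v^2 + 20*v + 25)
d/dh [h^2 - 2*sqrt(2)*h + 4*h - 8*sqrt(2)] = 2*h - 2*sqrt(2) + 4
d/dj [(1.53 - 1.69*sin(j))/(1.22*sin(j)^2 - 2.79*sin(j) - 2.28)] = (2.0618*sin(j)^2 - 3.7332*sin(j) + 8.1219)*cos(j)/(1.4884*sin(j)^4 - 6.8076*sin(j)^3 + 2.2209*sin(j)^2 + 12.7224*sin(j) + 5.1984)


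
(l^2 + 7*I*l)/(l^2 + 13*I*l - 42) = l/(l + 6*I)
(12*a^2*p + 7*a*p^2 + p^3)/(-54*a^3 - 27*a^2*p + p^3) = p*(4*a + p)/(-18*a^2 - 3*a*p + p^2)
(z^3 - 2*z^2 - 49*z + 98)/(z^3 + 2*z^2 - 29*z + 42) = (z - 7)/(z - 3)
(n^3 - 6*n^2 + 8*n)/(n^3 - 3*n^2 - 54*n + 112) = n*(n - 4)/(n^2 - n - 56)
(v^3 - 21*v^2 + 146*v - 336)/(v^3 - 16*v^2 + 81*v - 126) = (v - 8)/(v - 3)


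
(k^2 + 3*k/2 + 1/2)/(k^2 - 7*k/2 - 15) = (2*k^2 + 3*k + 1)/(2*k^2 - 7*k - 30)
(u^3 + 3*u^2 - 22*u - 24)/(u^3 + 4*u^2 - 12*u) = (u^2 - 3*u - 4)/(u*(u - 2))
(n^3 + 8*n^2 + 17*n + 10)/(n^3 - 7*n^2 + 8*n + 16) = (n^2 + 7*n + 10)/(n^2 - 8*n + 16)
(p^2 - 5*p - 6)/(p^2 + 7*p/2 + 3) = 2*(p^2 - 5*p - 6)/(2*p^2 + 7*p + 6)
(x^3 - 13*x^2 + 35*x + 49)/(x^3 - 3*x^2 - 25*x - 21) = (x - 7)/(x + 3)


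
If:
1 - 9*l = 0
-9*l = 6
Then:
No Solution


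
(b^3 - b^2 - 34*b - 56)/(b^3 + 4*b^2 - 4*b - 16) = (b - 7)/(b - 2)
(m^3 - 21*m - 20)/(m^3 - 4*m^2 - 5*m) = (m + 4)/m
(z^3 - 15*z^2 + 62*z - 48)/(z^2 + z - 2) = (z^2 - 14*z + 48)/(z + 2)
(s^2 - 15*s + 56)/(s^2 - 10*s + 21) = (s - 8)/(s - 3)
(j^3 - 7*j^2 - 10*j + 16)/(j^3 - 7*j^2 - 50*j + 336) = (j^2 + j - 2)/(j^2 + j - 42)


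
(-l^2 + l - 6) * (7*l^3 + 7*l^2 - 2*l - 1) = -7*l^5 - 33*l^3 - 43*l^2 + 11*l + 6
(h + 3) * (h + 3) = h^2 + 6*h + 9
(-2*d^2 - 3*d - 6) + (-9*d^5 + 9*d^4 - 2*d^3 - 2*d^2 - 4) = -9*d^5 + 9*d^4 - 2*d^3 - 4*d^2 - 3*d - 10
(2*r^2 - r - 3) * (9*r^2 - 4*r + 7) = 18*r^4 - 17*r^3 - 9*r^2 + 5*r - 21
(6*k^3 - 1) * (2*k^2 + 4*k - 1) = 12*k^5 + 24*k^4 - 6*k^3 - 2*k^2 - 4*k + 1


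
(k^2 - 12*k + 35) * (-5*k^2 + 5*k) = -5*k^4 + 65*k^3 - 235*k^2 + 175*k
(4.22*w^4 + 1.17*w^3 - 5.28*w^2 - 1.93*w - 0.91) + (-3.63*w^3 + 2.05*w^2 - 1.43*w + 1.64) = 4.22*w^4 - 2.46*w^3 - 3.23*w^2 - 3.36*w + 0.73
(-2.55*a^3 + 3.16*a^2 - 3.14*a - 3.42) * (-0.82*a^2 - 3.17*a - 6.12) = 2.091*a^5 + 5.4923*a^4 + 8.1636*a^3 - 6.581*a^2 + 30.0582*a + 20.9304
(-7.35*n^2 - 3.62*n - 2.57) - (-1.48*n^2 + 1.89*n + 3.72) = -5.87*n^2 - 5.51*n - 6.29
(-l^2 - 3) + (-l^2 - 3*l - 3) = -2*l^2 - 3*l - 6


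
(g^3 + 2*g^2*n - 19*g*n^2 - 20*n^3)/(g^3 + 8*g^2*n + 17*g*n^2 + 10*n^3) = (g - 4*n)/(g + 2*n)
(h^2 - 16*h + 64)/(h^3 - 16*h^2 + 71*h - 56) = (h - 8)/(h^2 - 8*h + 7)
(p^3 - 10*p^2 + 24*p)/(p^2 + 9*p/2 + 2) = 2*p*(p^2 - 10*p + 24)/(2*p^2 + 9*p + 4)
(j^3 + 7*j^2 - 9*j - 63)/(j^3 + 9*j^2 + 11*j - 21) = (j - 3)/(j - 1)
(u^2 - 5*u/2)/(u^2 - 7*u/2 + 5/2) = u/(u - 1)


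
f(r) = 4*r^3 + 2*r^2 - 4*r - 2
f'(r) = 12*r^2 + 4*r - 4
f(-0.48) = -0.06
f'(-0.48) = -3.16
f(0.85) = -1.50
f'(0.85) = 8.07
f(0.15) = -2.54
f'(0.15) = -3.13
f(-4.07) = -222.27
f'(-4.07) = 178.50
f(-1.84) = -12.79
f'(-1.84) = 29.27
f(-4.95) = -418.34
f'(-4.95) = 270.23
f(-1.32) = -2.44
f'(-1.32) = 11.63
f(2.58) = 69.69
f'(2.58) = 86.20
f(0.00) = -2.00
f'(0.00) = -4.00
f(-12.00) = -6578.00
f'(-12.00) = 1676.00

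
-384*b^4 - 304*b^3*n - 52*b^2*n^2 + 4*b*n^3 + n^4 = (-8*b + n)*(2*b + n)*(4*b + n)*(6*b + n)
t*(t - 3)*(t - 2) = t^3 - 5*t^2 + 6*t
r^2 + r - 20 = (r - 4)*(r + 5)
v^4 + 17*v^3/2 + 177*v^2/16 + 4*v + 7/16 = (v + 1/4)^2*(v + 1)*(v + 7)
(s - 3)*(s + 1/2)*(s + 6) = s^3 + 7*s^2/2 - 33*s/2 - 9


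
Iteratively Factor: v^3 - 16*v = (v)*(v^2 - 16) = v*(v - 4)*(v + 4)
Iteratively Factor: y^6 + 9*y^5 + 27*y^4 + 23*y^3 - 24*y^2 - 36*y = (y + 2)*(y^5 + 7*y^4 + 13*y^3 - 3*y^2 - 18*y) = y*(y + 2)*(y^4 + 7*y^3 + 13*y^2 - 3*y - 18) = y*(y + 2)*(y + 3)*(y^3 + 4*y^2 + y - 6) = y*(y - 1)*(y + 2)*(y + 3)*(y^2 + 5*y + 6) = y*(y - 1)*(y + 2)*(y + 3)^2*(y + 2)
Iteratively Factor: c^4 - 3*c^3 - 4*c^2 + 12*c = (c + 2)*(c^3 - 5*c^2 + 6*c) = c*(c + 2)*(c^2 - 5*c + 6) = c*(c - 2)*(c + 2)*(c - 3)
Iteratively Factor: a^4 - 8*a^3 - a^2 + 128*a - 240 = (a - 3)*(a^3 - 5*a^2 - 16*a + 80) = (a - 4)*(a - 3)*(a^2 - a - 20) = (a - 4)*(a - 3)*(a + 4)*(a - 5)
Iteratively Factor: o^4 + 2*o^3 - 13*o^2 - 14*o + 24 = (o - 1)*(o^3 + 3*o^2 - 10*o - 24) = (o - 3)*(o - 1)*(o^2 + 6*o + 8) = (o - 3)*(o - 1)*(o + 4)*(o + 2)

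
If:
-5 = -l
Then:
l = 5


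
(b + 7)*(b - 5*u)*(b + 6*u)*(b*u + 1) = b^4*u + b^3*u^2 + 7*b^3*u + b^3 - 30*b^2*u^3 + 7*b^2*u^2 + b^2*u + 7*b^2 - 210*b*u^3 - 30*b*u^2 + 7*b*u - 210*u^2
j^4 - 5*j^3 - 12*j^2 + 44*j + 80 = (j - 5)*(j - 4)*(j + 2)^2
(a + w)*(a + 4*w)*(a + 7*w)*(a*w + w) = a^4*w + 12*a^3*w^2 + a^3*w + 39*a^2*w^3 + 12*a^2*w^2 + 28*a*w^4 + 39*a*w^3 + 28*w^4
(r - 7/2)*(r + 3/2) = r^2 - 2*r - 21/4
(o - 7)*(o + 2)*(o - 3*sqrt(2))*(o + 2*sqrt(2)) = o^4 - 5*o^3 - sqrt(2)*o^3 - 26*o^2 + 5*sqrt(2)*o^2 + 14*sqrt(2)*o + 60*o + 168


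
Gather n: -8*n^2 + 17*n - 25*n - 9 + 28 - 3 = -8*n^2 - 8*n + 16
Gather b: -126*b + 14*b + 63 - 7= 56 - 112*b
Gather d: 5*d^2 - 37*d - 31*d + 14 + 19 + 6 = 5*d^2 - 68*d + 39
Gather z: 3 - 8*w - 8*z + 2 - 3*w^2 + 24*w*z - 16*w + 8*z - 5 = -3*w^2 + 24*w*z - 24*w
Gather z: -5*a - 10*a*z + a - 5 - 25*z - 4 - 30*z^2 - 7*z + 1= -4*a - 30*z^2 + z*(-10*a - 32) - 8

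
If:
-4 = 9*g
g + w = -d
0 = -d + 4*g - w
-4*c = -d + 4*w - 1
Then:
No Solution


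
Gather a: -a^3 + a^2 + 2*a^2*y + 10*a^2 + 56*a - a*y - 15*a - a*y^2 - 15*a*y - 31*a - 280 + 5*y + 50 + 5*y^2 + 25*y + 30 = -a^3 + a^2*(2*y + 11) + a*(-y^2 - 16*y + 10) + 5*y^2 + 30*y - 200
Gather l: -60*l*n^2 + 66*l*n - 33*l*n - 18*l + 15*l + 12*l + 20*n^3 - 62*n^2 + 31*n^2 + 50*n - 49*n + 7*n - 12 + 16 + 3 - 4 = l*(-60*n^2 + 33*n + 9) + 20*n^3 - 31*n^2 + 8*n + 3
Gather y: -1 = -1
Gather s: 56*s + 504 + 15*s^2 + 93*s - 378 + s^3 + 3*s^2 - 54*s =s^3 + 18*s^2 + 95*s + 126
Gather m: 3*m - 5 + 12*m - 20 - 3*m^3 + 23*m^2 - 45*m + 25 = -3*m^3 + 23*m^2 - 30*m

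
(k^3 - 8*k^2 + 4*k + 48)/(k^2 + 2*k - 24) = (k^2 - 4*k - 12)/(k + 6)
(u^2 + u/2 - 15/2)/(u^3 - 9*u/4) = 2*(2*u^2 + u - 15)/(u*(4*u^2 - 9))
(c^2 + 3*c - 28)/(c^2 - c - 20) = (-c^2 - 3*c + 28)/(-c^2 + c + 20)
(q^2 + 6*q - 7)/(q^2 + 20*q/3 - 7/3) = 3*(q - 1)/(3*q - 1)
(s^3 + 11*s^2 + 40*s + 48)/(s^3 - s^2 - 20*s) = (s^2 + 7*s + 12)/(s*(s - 5))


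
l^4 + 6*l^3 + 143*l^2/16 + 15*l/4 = l*(l + 3/4)*(l + 5/4)*(l + 4)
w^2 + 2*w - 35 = (w - 5)*(w + 7)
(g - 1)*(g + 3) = g^2 + 2*g - 3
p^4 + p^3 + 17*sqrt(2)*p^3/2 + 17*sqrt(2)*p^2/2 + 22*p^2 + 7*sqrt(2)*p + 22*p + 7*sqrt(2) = (p + 1)*(p + sqrt(2)/2)*(p + sqrt(2))*(p + 7*sqrt(2))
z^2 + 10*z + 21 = (z + 3)*(z + 7)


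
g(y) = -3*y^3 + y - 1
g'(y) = 1 - 9*y^2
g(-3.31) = 104.48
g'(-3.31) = -97.60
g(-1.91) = 17.99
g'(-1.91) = -31.83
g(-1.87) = 16.75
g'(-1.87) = -30.47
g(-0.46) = -1.17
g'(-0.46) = -0.90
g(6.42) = -788.41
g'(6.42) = -369.95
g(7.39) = -1204.36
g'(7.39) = -490.51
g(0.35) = -0.78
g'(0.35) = -0.10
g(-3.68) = 144.83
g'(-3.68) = -120.88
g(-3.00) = 77.00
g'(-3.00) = -80.00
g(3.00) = -79.00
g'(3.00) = -80.00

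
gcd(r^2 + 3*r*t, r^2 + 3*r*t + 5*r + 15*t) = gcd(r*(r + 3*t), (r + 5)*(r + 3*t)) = r + 3*t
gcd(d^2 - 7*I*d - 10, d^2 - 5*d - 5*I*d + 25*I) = d - 5*I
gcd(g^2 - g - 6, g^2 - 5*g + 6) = g - 3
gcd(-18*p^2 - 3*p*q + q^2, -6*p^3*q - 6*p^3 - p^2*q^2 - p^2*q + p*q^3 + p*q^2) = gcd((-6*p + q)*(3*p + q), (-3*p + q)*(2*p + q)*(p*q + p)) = 1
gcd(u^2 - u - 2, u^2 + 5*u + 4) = u + 1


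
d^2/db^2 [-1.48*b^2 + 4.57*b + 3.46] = -2.96000000000000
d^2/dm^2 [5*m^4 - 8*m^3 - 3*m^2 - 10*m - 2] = 60*m^2 - 48*m - 6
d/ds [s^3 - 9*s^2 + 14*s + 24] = 3*s^2 - 18*s + 14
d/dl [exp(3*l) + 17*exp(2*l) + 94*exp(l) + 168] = (3*exp(2*l) + 34*exp(l) + 94)*exp(l)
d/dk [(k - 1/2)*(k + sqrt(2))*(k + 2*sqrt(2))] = 3*k^2 - k + 6*sqrt(2)*k - 3*sqrt(2)/2 + 4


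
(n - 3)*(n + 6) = n^2 + 3*n - 18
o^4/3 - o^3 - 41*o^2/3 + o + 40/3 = (o/3 + 1/3)*(o - 8)*(o - 1)*(o + 5)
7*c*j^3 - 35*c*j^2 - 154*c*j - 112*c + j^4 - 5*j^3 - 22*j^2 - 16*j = (7*c + j)*(j - 8)*(j + 1)*(j + 2)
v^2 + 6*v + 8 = (v + 2)*(v + 4)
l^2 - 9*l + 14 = (l - 7)*(l - 2)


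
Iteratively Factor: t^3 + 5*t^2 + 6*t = (t + 2)*(t^2 + 3*t) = (t + 2)*(t + 3)*(t)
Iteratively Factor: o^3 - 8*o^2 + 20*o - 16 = (o - 4)*(o^2 - 4*o + 4) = (o - 4)*(o - 2)*(o - 2)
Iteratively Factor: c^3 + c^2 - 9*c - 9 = (c - 3)*(c^2 + 4*c + 3) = (c - 3)*(c + 3)*(c + 1)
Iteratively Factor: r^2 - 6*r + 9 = (r - 3)*(r - 3)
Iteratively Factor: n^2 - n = (n - 1)*(n)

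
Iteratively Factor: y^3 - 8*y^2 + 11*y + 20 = (y + 1)*(y^2 - 9*y + 20) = (y - 5)*(y + 1)*(y - 4)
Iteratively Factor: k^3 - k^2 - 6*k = (k + 2)*(k^2 - 3*k) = k*(k + 2)*(k - 3)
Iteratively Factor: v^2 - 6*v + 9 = (v - 3)*(v - 3)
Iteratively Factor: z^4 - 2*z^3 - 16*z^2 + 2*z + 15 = (z - 1)*(z^3 - z^2 - 17*z - 15) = (z - 1)*(z + 3)*(z^2 - 4*z - 5) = (z - 5)*(z - 1)*(z + 3)*(z + 1)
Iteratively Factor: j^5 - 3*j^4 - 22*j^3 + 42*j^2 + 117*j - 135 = (j + 3)*(j^4 - 6*j^3 - 4*j^2 + 54*j - 45) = (j + 3)^2*(j^3 - 9*j^2 + 23*j - 15) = (j - 1)*(j + 3)^2*(j^2 - 8*j + 15) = (j - 5)*(j - 1)*(j + 3)^2*(j - 3)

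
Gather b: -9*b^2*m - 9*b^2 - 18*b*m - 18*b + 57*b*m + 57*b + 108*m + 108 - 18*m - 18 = b^2*(-9*m - 9) + b*(39*m + 39) + 90*m + 90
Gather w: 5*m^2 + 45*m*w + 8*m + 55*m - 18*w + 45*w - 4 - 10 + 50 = 5*m^2 + 63*m + w*(45*m + 27) + 36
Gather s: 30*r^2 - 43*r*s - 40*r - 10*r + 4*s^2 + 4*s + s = 30*r^2 - 50*r + 4*s^2 + s*(5 - 43*r)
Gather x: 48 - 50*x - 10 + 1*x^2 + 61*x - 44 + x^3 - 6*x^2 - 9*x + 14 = x^3 - 5*x^2 + 2*x + 8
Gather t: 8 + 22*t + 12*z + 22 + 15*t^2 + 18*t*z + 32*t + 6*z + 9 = 15*t^2 + t*(18*z + 54) + 18*z + 39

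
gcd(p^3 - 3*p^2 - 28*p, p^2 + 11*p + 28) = p + 4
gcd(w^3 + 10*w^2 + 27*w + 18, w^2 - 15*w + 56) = 1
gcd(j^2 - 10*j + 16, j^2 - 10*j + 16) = j^2 - 10*j + 16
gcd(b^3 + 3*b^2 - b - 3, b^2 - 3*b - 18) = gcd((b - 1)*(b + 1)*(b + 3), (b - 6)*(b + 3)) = b + 3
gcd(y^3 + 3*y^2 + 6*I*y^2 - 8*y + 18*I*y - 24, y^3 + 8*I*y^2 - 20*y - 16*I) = y^2 + 6*I*y - 8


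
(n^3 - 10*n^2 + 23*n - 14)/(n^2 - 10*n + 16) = (n^2 - 8*n + 7)/(n - 8)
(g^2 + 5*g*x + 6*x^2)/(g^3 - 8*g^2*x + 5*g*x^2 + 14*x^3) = (g^2 + 5*g*x + 6*x^2)/(g^3 - 8*g^2*x + 5*g*x^2 + 14*x^3)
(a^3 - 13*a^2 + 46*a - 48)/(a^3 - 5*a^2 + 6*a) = (a - 8)/a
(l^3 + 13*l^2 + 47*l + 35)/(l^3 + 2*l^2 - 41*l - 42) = (l + 5)/(l - 6)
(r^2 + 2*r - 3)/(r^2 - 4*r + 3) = (r + 3)/(r - 3)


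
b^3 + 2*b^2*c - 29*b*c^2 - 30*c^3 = (b - 5*c)*(b + c)*(b + 6*c)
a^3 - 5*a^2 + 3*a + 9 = (a - 3)^2*(a + 1)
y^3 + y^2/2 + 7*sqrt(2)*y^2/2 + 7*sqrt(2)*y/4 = y*(y + 1/2)*(y + 7*sqrt(2)/2)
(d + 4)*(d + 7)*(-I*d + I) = -I*d^3 - 10*I*d^2 - 17*I*d + 28*I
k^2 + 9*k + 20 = (k + 4)*(k + 5)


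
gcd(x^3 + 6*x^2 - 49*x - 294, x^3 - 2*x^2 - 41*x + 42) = x^2 - x - 42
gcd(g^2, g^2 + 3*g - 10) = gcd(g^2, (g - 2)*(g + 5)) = 1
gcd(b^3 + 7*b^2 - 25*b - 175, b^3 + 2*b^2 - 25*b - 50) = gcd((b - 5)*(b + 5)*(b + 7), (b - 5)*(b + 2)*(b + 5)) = b^2 - 25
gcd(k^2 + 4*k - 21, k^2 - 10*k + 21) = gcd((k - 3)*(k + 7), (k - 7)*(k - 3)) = k - 3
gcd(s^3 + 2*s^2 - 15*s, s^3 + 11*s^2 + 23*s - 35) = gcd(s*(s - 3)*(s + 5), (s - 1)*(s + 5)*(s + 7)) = s + 5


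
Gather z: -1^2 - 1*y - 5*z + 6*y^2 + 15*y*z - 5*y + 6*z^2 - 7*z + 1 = 6*y^2 - 6*y + 6*z^2 + z*(15*y - 12)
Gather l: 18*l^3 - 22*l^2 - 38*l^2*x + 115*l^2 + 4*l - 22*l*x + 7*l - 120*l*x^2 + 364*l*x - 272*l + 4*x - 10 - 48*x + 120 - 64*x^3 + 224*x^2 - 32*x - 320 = 18*l^3 + l^2*(93 - 38*x) + l*(-120*x^2 + 342*x - 261) - 64*x^3 + 224*x^2 - 76*x - 210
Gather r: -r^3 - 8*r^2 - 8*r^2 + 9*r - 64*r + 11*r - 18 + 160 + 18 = -r^3 - 16*r^2 - 44*r + 160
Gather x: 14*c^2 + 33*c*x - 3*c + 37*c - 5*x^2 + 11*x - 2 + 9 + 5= 14*c^2 + 34*c - 5*x^2 + x*(33*c + 11) + 12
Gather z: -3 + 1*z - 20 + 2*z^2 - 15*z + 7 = 2*z^2 - 14*z - 16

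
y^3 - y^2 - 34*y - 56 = (y - 7)*(y + 2)*(y + 4)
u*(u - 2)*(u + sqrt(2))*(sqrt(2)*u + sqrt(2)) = sqrt(2)*u^4 - sqrt(2)*u^3 + 2*u^3 - 2*sqrt(2)*u^2 - 2*u^2 - 4*u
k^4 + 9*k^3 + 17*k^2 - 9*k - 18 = (k - 1)*(k + 1)*(k + 3)*(k + 6)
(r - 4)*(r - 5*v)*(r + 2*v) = r^3 - 3*r^2*v - 4*r^2 - 10*r*v^2 + 12*r*v + 40*v^2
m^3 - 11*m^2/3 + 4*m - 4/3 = (m - 2)*(m - 1)*(m - 2/3)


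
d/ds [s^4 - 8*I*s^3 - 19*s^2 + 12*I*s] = 4*s^3 - 24*I*s^2 - 38*s + 12*I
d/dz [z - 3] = 1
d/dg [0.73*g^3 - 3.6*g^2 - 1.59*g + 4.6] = 2.19*g^2 - 7.2*g - 1.59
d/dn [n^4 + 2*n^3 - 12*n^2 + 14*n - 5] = 4*n^3 + 6*n^2 - 24*n + 14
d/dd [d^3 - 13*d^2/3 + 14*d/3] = 3*d^2 - 26*d/3 + 14/3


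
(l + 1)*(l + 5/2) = l^2 + 7*l/2 + 5/2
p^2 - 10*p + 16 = (p - 8)*(p - 2)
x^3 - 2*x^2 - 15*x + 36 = (x - 3)^2*(x + 4)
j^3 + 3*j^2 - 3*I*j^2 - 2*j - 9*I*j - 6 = (j + 3)*(j - 2*I)*(j - I)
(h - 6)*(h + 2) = h^2 - 4*h - 12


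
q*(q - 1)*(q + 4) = q^3 + 3*q^2 - 4*q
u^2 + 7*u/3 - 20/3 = (u - 5/3)*(u + 4)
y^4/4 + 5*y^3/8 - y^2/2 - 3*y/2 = y*(y/2 + 1)^2*(y - 3/2)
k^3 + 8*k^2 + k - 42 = (k - 2)*(k + 3)*(k + 7)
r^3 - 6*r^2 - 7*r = r*(r - 7)*(r + 1)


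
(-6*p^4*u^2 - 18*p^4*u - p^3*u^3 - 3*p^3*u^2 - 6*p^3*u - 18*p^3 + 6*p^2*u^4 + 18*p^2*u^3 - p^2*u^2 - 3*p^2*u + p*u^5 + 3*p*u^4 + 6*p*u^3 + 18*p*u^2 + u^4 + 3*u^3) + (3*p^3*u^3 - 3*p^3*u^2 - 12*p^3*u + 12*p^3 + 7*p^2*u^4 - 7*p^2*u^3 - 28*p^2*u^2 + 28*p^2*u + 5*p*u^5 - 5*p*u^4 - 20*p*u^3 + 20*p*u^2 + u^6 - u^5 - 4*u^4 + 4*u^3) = -6*p^4*u^2 - 18*p^4*u + 2*p^3*u^3 - 6*p^3*u^2 - 18*p^3*u - 6*p^3 + 13*p^2*u^4 + 11*p^2*u^3 - 29*p^2*u^2 + 25*p^2*u + 6*p*u^5 - 2*p*u^4 - 14*p*u^3 + 38*p*u^2 + u^6 - u^5 - 3*u^4 + 7*u^3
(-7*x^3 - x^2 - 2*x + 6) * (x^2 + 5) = -7*x^5 - x^4 - 37*x^3 + x^2 - 10*x + 30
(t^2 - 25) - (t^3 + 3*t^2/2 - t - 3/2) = -t^3 - t^2/2 + t - 47/2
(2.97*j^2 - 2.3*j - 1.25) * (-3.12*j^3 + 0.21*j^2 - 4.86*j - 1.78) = -9.2664*j^5 + 7.7997*j^4 - 11.0172*j^3 + 5.6289*j^2 + 10.169*j + 2.225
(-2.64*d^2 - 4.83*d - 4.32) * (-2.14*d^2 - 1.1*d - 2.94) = 5.6496*d^4 + 13.2402*d^3 + 22.3194*d^2 + 18.9522*d + 12.7008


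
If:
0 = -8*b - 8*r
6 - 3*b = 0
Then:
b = 2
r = -2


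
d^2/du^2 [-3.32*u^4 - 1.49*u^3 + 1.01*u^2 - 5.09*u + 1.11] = -39.84*u^2 - 8.94*u + 2.02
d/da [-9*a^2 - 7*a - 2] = -18*a - 7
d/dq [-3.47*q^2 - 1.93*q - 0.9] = -6.94*q - 1.93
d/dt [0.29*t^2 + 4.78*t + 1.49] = 0.58*t + 4.78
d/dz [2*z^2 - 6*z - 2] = 4*z - 6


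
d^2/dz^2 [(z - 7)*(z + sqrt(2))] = 2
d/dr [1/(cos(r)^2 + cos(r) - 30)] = (2*cos(r) + 1)*sin(r)/(cos(r)^2 + cos(r) - 30)^2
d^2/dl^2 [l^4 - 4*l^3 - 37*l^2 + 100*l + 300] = 12*l^2 - 24*l - 74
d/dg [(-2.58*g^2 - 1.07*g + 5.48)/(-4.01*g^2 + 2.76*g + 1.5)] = (-11.4115*g^2 + 36.2096*g - 16.7298)/(16.0801*g^4 - 22.1352*g^3 - 4.4124*g^2 + 8.28*g + 2.25)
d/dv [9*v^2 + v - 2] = 18*v + 1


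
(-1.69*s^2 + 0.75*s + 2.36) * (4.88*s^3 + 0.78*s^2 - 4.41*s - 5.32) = -8.2472*s^5 + 2.3418*s^4 + 19.5547*s^3 + 7.5241*s^2 - 14.3976*s - 12.5552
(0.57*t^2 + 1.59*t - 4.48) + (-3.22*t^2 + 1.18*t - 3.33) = -2.65*t^2 + 2.77*t - 7.81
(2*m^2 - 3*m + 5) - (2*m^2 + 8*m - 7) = 12 - 11*m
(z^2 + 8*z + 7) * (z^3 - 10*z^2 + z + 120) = z^5 - 2*z^4 - 72*z^3 + 58*z^2 + 967*z + 840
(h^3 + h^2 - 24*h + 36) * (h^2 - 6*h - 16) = h^5 - 5*h^4 - 46*h^3 + 164*h^2 + 168*h - 576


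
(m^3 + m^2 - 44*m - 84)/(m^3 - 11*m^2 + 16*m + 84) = (m + 6)/(m - 6)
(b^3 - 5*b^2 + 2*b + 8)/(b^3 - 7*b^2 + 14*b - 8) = (b + 1)/(b - 1)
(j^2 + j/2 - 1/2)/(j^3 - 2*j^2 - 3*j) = (j - 1/2)/(j*(j - 3))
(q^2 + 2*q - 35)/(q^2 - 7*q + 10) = (q + 7)/(q - 2)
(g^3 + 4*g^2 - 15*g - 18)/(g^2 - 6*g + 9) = (g^2 + 7*g + 6)/(g - 3)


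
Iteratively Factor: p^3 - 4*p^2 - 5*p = (p)*(p^2 - 4*p - 5) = p*(p + 1)*(p - 5)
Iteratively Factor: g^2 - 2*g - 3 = (g + 1)*(g - 3)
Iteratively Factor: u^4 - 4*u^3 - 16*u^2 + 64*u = (u - 4)*(u^3 - 16*u) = (u - 4)*(u + 4)*(u^2 - 4*u) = u*(u - 4)*(u + 4)*(u - 4)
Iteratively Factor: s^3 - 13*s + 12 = (s - 3)*(s^2 + 3*s - 4) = (s - 3)*(s + 4)*(s - 1)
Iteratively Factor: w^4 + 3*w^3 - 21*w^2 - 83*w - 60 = (w + 1)*(w^3 + 2*w^2 - 23*w - 60) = (w + 1)*(w + 4)*(w^2 - 2*w - 15) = (w + 1)*(w + 3)*(w + 4)*(w - 5)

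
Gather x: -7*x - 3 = -7*x - 3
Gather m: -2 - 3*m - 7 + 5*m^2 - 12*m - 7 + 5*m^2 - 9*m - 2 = 10*m^2 - 24*m - 18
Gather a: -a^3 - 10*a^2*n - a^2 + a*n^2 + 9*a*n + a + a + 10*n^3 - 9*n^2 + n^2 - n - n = -a^3 + a^2*(-10*n - 1) + a*(n^2 + 9*n + 2) + 10*n^3 - 8*n^2 - 2*n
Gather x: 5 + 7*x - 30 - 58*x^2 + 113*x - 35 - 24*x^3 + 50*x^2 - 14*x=-24*x^3 - 8*x^2 + 106*x - 60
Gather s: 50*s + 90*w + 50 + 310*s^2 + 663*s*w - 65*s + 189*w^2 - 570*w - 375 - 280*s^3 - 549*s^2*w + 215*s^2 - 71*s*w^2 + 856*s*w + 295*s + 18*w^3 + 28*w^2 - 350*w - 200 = -280*s^3 + s^2*(525 - 549*w) + s*(-71*w^2 + 1519*w + 280) + 18*w^3 + 217*w^2 - 830*w - 525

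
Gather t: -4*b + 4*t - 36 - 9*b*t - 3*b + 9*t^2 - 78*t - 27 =-7*b + 9*t^2 + t*(-9*b - 74) - 63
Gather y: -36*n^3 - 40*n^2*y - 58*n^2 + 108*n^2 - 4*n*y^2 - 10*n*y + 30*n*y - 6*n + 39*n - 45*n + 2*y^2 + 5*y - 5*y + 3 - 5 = -36*n^3 + 50*n^2 - 12*n + y^2*(2 - 4*n) + y*(-40*n^2 + 20*n) - 2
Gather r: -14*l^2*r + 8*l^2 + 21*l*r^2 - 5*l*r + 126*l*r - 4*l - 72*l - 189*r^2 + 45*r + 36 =8*l^2 - 76*l + r^2*(21*l - 189) + r*(-14*l^2 + 121*l + 45) + 36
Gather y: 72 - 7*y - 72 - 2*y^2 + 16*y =-2*y^2 + 9*y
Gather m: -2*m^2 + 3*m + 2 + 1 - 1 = -2*m^2 + 3*m + 2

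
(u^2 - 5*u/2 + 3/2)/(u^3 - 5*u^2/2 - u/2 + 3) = (u - 1)/(u^2 - u - 2)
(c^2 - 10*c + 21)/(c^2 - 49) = (c - 3)/(c + 7)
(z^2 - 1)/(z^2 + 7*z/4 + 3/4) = 4*(z - 1)/(4*z + 3)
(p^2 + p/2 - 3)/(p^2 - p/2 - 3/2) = (p + 2)/(p + 1)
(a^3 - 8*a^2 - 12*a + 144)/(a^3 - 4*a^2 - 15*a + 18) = (a^2 - 2*a - 24)/(a^2 + 2*a - 3)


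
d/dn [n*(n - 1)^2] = (n - 1)*(3*n - 1)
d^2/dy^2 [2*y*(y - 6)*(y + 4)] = 12*y - 8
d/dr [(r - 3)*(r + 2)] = 2*r - 1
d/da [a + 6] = 1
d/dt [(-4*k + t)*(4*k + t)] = 2*t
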